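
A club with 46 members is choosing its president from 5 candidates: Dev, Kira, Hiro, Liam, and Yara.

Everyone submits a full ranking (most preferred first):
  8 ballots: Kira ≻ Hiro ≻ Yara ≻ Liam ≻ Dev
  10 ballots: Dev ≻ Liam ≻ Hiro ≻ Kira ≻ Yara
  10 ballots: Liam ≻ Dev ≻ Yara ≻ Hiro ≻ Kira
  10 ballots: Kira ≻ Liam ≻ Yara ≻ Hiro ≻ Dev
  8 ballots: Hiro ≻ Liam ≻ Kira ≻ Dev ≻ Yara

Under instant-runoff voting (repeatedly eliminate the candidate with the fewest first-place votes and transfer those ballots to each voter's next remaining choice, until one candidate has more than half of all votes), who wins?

Liam

Round 1: Dev 10, Kira 18, Hiro 8, Liam 10, Yara 0. Yara eliminated.
Round 2: Dev 10, Kira 18, Hiro 8, Liam 10. Hiro eliminated.
Round 3: Dev 10, Kira 18, Liam 18. Dev eliminated.
Round 4: Kira 18, Liam 28. Liam has a majority (≥24).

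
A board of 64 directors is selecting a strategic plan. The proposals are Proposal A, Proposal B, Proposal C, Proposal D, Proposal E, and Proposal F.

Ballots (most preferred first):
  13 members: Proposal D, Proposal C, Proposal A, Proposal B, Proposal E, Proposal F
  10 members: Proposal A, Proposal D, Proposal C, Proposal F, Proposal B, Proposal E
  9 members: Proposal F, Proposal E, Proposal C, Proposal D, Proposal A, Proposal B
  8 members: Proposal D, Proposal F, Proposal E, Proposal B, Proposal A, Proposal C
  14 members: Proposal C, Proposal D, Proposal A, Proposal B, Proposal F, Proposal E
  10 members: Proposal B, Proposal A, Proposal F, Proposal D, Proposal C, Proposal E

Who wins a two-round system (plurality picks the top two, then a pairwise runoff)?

Round 1 first-place votes: Proposal A 10, Proposal B 10, Proposal C 14, Proposal D 21, Proposal E 0, Proposal F 9. Proposal D and Proposal C advance.
Runoff: Proposal D is ranked above Proposal C on 41 ballots, Proposal C above Proposal D on 23.

Proposal D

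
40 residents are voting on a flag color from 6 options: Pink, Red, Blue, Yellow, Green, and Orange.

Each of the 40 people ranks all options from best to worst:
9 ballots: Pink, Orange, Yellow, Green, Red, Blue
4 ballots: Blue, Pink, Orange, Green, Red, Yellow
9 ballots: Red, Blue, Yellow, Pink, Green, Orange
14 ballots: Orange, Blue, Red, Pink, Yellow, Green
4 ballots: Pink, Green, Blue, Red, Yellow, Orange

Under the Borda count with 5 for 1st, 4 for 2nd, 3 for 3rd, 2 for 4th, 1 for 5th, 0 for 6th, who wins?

Pink: 9×5 + 4×4 + 9×2 + 14×2 + 4×5 = 127
Red: 9×1 + 4×1 + 9×5 + 14×3 + 4×2 = 108
Blue: 9×0 + 4×5 + 9×4 + 14×4 + 4×3 = 124
Yellow: 9×3 + 4×0 + 9×3 + 14×1 + 4×1 = 72
Green: 9×2 + 4×2 + 9×1 + 14×0 + 4×4 = 51
Orange: 9×4 + 4×3 + 9×0 + 14×5 + 4×0 = 118

Pink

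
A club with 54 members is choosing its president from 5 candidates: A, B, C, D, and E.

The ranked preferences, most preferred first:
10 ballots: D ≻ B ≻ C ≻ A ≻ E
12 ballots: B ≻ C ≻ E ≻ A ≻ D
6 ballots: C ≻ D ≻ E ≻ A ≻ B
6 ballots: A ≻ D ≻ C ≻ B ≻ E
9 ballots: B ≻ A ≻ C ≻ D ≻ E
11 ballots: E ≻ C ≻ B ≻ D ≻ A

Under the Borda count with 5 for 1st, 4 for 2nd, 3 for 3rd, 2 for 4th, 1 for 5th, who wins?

A: 10×2 + 12×2 + 6×2 + 6×5 + 9×4 + 11×1 = 133
B: 10×4 + 12×5 + 6×1 + 6×2 + 9×5 + 11×3 = 196
C: 10×3 + 12×4 + 6×5 + 6×3 + 9×3 + 11×4 = 197
D: 10×5 + 12×1 + 6×4 + 6×4 + 9×2 + 11×2 = 150
E: 10×1 + 12×3 + 6×3 + 6×1 + 9×1 + 11×5 = 134

C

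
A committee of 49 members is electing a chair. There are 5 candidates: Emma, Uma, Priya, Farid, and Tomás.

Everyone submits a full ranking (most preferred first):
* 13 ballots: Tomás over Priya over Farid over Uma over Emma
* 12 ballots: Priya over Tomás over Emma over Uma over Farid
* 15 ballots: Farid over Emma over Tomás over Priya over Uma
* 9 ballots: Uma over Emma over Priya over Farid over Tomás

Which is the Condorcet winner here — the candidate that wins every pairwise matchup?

Tomás vs Emma: 25–24
Tomás vs Uma: 40–9
Tomás vs Priya: 28–21
Tomás vs Farid: 25–24
Tomás beats every other candidate.

Tomás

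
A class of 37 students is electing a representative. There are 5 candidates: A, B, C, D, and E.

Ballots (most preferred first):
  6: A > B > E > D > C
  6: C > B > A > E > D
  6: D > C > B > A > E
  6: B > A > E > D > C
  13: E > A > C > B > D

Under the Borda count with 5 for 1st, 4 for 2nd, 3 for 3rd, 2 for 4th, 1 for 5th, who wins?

A

A: 6×5 + 6×3 + 6×2 + 6×4 + 13×4 = 136
B: 6×4 + 6×4 + 6×3 + 6×5 + 13×2 = 122
C: 6×1 + 6×5 + 6×4 + 6×1 + 13×3 = 105
D: 6×2 + 6×1 + 6×5 + 6×2 + 13×1 = 73
E: 6×3 + 6×2 + 6×1 + 6×3 + 13×5 = 119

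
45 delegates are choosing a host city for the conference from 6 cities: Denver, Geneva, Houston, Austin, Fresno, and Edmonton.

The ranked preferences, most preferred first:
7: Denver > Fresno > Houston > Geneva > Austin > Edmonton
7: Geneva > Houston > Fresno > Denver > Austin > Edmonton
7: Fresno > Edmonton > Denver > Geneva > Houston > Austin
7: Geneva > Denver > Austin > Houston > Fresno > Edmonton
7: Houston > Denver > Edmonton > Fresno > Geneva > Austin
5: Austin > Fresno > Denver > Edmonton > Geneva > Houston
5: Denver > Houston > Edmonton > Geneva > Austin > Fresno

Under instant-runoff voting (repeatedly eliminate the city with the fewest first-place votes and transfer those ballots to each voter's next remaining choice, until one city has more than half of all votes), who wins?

Denver

Round 1: Denver 12, Geneva 14, Houston 7, Austin 5, Fresno 7, Edmonton 0. Edmonton eliminated.
Round 2: Denver 12, Geneva 14, Houston 7, Austin 5, Fresno 7. Austin eliminated.
Round 3: Denver 12, Geneva 14, Houston 7, Fresno 12. Houston eliminated.
Round 4: Denver 19, Geneva 14, Fresno 12. Fresno eliminated.
Round 5: Denver 31, Geneva 14. Denver has a majority (≥23).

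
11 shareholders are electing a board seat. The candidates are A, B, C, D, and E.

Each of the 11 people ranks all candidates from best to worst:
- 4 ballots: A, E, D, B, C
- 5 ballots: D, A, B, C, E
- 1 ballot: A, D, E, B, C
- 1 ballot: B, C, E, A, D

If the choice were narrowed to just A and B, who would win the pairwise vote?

A

A is ranked above B on 10 ballots; B above A on 1.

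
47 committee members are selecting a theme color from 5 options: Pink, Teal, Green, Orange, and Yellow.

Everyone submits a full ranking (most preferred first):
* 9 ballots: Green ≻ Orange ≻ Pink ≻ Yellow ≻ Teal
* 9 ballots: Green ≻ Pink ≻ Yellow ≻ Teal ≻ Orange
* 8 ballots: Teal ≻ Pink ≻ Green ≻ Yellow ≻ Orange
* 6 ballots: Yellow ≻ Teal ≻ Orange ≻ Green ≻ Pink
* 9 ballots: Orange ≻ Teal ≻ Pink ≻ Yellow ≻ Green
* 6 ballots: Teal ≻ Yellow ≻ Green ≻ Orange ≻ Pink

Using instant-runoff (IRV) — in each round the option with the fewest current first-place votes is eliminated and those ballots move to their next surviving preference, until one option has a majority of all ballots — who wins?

Teal

Round 1: Pink 0, Teal 14, Green 18, Orange 9, Yellow 6. Pink eliminated.
Round 2: Teal 14, Green 18, Orange 9, Yellow 6. Yellow eliminated.
Round 3: Teal 20, Green 18, Orange 9. Orange eliminated.
Round 4: Teal 29, Green 18. Teal has a majority (≥24).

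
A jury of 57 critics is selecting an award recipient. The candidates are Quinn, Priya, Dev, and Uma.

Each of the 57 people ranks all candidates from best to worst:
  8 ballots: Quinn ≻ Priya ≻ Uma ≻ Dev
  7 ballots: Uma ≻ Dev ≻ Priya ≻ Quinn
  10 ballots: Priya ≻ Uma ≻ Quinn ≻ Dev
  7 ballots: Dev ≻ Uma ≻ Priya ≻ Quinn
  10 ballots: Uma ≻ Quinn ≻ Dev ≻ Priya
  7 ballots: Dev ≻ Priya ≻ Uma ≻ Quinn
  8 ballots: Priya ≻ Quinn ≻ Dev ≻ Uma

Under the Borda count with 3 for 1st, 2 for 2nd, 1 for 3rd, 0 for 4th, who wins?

Quinn: 8×3 + 7×0 + 10×1 + 7×0 + 10×2 + 7×0 + 8×2 = 70
Priya: 8×2 + 7×1 + 10×3 + 7×1 + 10×0 + 7×2 + 8×3 = 98
Dev: 8×0 + 7×2 + 10×0 + 7×3 + 10×1 + 7×3 + 8×1 = 74
Uma: 8×1 + 7×3 + 10×2 + 7×2 + 10×3 + 7×1 + 8×0 = 100

Uma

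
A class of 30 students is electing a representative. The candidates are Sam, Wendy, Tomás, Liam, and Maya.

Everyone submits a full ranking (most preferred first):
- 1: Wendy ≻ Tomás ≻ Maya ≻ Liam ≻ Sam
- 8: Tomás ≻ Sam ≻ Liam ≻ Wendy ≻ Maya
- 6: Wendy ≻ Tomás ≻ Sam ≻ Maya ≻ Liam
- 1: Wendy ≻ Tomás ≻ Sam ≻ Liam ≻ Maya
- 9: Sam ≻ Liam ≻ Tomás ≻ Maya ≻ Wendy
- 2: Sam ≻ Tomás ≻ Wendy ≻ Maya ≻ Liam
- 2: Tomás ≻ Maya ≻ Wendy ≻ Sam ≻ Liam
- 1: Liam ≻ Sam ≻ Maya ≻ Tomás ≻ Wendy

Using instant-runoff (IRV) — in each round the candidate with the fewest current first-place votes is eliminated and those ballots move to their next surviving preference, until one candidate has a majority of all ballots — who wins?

Tomás

Round 1: Sam 11, Wendy 8, Tomás 10, Liam 1, Maya 0. Maya eliminated.
Round 2: Sam 11, Wendy 8, Tomás 10, Liam 1. Liam eliminated.
Round 3: Sam 12, Wendy 8, Tomás 10. Wendy eliminated.
Round 4: Sam 12, Tomás 18. Tomás has a majority (≥16).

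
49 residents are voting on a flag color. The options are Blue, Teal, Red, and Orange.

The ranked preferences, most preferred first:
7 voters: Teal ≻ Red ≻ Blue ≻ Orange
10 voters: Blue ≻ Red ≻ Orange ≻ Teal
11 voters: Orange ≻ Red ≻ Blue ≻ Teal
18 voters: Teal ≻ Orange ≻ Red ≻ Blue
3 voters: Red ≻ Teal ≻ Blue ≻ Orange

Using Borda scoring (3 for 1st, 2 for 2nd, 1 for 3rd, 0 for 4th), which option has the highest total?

Blue: 7×1 + 10×3 + 11×1 + 18×0 + 3×1 = 51
Teal: 7×3 + 10×0 + 11×0 + 18×3 + 3×2 = 81
Red: 7×2 + 10×2 + 11×2 + 18×1 + 3×3 = 83
Orange: 7×0 + 10×1 + 11×3 + 18×2 + 3×0 = 79

Red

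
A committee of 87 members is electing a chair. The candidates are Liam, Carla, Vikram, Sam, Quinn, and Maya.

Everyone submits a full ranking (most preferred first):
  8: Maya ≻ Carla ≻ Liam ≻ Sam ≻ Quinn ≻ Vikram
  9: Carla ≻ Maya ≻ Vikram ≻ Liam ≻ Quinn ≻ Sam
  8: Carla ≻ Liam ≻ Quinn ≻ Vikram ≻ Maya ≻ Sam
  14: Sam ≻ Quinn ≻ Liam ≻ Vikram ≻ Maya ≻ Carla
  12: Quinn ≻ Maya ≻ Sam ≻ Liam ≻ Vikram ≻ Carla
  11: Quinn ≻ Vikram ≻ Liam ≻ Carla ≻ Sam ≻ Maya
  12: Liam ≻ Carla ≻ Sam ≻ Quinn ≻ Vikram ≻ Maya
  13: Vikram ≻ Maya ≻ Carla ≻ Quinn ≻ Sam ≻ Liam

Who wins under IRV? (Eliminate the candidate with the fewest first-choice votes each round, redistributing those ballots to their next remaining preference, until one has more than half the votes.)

Round 1: Liam 12, Carla 17, Vikram 13, Sam 14, Quinn 23, Maya 8. Maya eliminated.
Round 2: Liam 12, Carla 25, Vikram 13, Sam 14, Quinn 23. Liam eliminated.
Round 3: Carla 37, Vikram 13, Sam 14, Quinn 23. Vikram eliminated.
Round 4: Carla 50, Sam 14, Quinn 23. Carla has a majority (≥44).

Carla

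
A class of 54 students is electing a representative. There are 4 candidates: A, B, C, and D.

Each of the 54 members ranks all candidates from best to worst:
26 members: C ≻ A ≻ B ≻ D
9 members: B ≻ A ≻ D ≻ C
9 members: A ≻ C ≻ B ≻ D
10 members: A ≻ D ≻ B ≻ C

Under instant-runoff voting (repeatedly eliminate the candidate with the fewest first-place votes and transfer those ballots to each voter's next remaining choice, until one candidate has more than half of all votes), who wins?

Round 1: A 19, B 9, C 26, D 0. D eliminated.
Round 2: A 19, B 9, C 26. B eliminated.
Round 3: A 28, C 26. A has a majority (≥28).

A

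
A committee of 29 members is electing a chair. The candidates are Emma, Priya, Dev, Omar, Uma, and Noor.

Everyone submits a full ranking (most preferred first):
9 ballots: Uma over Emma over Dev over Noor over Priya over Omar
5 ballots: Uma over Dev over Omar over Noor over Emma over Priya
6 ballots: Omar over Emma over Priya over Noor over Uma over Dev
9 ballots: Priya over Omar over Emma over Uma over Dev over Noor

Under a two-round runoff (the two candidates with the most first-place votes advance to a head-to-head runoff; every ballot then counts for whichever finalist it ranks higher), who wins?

Round 1 first-place votes: Emma 0, Priya 9, Dev 0, Omar 6, Uma 14, Noor 0. Uma and Priya advance.
Runoff: Uma is ranked above Priya on 14 ballots, Priya above Uma on 15.

Priya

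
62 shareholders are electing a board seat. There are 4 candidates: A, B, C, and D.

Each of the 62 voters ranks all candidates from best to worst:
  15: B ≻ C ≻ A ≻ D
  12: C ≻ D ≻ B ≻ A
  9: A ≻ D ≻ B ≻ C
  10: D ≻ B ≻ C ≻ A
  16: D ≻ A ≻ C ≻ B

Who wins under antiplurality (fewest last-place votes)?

Last-place votes: A 22, B 16, C 9, D 15.

C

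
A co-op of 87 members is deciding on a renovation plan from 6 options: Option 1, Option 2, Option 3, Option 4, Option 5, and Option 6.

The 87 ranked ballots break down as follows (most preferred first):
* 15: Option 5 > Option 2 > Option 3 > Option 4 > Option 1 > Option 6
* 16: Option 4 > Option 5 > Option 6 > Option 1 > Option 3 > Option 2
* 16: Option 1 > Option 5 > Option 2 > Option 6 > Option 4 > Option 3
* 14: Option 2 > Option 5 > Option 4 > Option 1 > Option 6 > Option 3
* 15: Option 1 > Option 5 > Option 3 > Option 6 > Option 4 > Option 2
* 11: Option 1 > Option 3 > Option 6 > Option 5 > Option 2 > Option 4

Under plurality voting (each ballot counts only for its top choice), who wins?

Option 1

First-place votes: Option 1 42, Option 2 14, Option 3 0, Option 4 16, Option 5 15, Option 6 0.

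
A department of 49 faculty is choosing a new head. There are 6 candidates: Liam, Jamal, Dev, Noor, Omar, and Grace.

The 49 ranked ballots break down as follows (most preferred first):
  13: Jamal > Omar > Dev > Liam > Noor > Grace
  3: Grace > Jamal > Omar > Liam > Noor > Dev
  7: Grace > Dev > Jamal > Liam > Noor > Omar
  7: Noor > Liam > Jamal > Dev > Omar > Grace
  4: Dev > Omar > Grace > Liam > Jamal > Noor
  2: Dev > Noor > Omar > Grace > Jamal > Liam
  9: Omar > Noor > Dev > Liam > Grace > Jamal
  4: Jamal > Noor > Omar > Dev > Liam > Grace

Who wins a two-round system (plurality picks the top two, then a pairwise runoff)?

Grace

Round 1 first-place votes: Liam 0, Jamal 17, Dev 6, Noor 7, Omar 9, Grace 10. Jamal and Grace advance.
Runoff: Jamal is ranked above Grace on 24 ballots, Grace above Jamal on 25.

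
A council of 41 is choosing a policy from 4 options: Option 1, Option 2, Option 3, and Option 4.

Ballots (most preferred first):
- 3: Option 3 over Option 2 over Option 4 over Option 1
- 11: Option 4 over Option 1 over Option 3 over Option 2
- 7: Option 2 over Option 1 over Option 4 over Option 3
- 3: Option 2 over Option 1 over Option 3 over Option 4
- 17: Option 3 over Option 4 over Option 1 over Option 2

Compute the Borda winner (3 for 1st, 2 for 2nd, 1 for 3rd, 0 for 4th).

Option 4

Option 1: 3×0 + 11×2 + 7×2 + 3×2 + 17×1 = 59
Option 2: 3×2 + 11×0 + 7×3 + 3×3 + 17×0 = 36
Option 3: 3×3 + 11×1 + 7×0 + 3×1 + 17×3 = 74
Option 4: 3×1 + 11×3 + 7×1 + 3×0 + 17×2 = 77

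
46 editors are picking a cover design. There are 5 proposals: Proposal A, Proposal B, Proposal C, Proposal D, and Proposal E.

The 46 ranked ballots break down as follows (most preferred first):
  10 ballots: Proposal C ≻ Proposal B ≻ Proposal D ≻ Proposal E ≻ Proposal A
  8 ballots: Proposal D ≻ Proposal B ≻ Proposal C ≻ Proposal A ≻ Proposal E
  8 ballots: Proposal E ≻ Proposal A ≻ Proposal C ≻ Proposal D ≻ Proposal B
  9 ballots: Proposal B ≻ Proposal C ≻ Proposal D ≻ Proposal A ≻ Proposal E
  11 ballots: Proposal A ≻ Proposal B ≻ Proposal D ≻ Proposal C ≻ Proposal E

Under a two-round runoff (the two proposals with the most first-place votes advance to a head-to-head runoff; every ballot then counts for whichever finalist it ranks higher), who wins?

Proposal C

Round 1 first-place votes: Proposal A 11, Proposal B 9, Proposal C 10, Proposal D 8, Proposal E 8. Proposal A and Proposal C advance.
Runoff: Proposal A is ranked above Proposal C on 19 ballots, Proposal C above Proposal A on 27.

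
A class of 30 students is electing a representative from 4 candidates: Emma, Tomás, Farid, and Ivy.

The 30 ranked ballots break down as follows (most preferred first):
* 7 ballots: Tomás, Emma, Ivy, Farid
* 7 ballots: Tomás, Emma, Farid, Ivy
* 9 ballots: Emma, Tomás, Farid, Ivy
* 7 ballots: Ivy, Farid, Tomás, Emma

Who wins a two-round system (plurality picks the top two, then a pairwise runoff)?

Round 1 first-place votes: Emma 9, Tomás 14, Farid 0, Ivy 7. Tomás and Emma advance.
Runoff: Tomás is ranked above Emma on 21 ballots, Emma above Tomás on 9.

Tomás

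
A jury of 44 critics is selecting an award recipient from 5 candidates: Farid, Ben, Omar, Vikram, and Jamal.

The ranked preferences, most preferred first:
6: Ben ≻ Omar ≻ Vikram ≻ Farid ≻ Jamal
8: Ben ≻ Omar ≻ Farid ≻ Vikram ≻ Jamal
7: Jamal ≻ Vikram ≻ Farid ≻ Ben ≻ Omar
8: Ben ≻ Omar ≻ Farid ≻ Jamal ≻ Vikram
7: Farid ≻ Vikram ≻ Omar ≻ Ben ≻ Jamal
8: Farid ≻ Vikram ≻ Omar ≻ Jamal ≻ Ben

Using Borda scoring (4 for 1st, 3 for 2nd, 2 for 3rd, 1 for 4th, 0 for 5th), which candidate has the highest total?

Farid

Farid: 6×1 + 8×2 + 7×2 + 8×2 + 7×4 + 8×4 = 112
Ben: 6×4 + 8×4 + 7×1 + 8×4 + 7×1 + 8×0 = 102
Omar: 6×3 + 8×3 + 7×0 + 8×3 + 7×2 + 8×2 = 96
Vikram: 6×2 + 8×1 + 7×3 + 8×0 + 7×3 + 8×3 = 86
Jamal: 6×0 + 8×0 + 7×4 + 8×1 + 7×0 + 8×1 = 44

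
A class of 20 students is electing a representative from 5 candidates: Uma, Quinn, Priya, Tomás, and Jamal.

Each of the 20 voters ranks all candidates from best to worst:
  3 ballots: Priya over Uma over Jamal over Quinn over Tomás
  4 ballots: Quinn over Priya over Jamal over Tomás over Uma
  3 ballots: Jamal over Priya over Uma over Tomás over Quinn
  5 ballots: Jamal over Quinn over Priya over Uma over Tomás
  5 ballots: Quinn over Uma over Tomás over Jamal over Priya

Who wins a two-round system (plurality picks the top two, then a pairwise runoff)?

Jamal

Round 1 first-place votes: Uma 0, Quinn 9, Priya 3, Tomás 0, Jamal 8. Quinn and Jamal advance.
Runoff: Quinn is ranked above Jamal on 9 ballots, Jamal above Quinn on 11.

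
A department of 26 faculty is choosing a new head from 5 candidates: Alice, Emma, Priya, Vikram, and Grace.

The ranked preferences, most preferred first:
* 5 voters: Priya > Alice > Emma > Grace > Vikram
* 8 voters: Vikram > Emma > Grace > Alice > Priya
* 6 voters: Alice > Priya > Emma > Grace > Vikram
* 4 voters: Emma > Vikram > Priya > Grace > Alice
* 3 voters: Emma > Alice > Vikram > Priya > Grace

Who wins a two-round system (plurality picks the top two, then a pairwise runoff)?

Round 1 first-place votes: Alice 6, Emma 7, Priya 5, Vikram 8, Grace 0. Vikram and Emma advance.
Runoff: Vikram is ranked above Emma on 8 ballots, Emma above Vikram on 18.

Emma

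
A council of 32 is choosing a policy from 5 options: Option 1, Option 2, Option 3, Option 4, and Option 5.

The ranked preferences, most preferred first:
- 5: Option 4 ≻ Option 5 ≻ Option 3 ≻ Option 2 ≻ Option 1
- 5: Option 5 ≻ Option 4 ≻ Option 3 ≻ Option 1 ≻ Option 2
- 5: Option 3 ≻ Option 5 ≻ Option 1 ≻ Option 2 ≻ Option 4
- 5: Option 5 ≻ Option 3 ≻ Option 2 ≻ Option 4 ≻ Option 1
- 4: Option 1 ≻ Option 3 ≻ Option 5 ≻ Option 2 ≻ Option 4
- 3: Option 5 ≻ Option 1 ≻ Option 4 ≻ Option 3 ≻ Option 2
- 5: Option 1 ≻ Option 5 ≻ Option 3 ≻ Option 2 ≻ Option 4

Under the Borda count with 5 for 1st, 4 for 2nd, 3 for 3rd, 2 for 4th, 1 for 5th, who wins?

Option 1: 5×1 + 5×2 + 5×3 + 5×1 + 4×5 + 3×4 + 5×5 = 92
Option 2: 5×2 + 5×1 + 5×2 + 5×3 + 4×2 + 3×1 + 5×2 = 61
Option 3: 5×3 + 5×3 + 5×5 + 5×4 + 4×4 + 3×2 + 5×3 = 112
Option 4: 5×5 + 5×4 + 5×1 + 5×2 + 4×1 + 3×3 + 5×1 = 78
Option 5: 5×4 + 5×5 + 5×4 + 5×5 + 4×3 + 3×5 + 5×4 = 137

Option 5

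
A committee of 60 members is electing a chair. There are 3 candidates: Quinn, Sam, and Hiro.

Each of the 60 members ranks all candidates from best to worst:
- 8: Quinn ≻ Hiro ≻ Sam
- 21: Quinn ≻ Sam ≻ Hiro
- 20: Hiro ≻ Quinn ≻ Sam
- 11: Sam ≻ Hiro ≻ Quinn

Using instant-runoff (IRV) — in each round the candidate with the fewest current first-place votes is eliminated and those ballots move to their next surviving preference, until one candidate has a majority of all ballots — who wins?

Hiro

Round 1: Quinn 29, Sam 11, Hiro 20. Sam eliminated.
Round 2: Quinn 29, Hiro 31. Hiro has a majority (≥31).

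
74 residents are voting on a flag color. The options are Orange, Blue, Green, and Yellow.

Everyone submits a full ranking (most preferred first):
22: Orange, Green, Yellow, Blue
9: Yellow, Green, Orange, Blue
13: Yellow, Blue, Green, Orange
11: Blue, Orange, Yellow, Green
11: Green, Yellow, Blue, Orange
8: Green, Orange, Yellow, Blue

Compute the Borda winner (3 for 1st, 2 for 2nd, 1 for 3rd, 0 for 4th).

Orange: 22×3 + 9×1 + 13×0 + 11×2 + 11×0 + 8×2 = 113
Blue: 22×0 + 9×0 + 13×2 + 11×3 + 11×1 + 8×0 = 70
Green: 22×2 + 9×2 + 13×1 + 11×0 + 11×3 + 8×3 = 132
Yellow: 22×1 + 9×3 + 13×3 + 11×1 + 11×2 + 8×1 = 129

Green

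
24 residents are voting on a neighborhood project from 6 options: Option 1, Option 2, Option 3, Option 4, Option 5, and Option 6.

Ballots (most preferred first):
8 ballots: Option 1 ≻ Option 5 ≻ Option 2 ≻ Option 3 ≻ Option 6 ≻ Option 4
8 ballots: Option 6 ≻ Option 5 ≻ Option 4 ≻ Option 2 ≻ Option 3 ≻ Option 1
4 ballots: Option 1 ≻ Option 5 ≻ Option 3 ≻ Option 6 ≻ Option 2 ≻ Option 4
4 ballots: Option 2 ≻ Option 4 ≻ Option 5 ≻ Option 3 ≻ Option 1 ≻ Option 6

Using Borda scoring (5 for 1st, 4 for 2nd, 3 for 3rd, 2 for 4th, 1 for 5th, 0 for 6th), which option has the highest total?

Option 1: 8×5 + 8×0 + 4×5 + 4×1 = 64
Option 2: 8×3 + 8×2 + 4×1 + 4×5 = 64
Option 3: 8×2 + 8×1 + 4×3 + 4×2 = 44
Option 4: 8×0 + 8×3 + 4×0 + 4×4 = 40
Option 5: 8×4 + 8×4 + 4×4 + 4×3 = 92
Option 6: 8×1 + 8×5 + 4×2 + 4×0 = 56

Option 5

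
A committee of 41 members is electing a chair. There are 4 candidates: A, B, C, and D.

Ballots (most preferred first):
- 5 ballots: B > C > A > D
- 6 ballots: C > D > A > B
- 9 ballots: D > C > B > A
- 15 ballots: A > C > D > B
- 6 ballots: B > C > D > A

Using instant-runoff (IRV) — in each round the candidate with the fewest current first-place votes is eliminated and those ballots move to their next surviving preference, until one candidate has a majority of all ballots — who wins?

D

Round 1: A 15, B 11, C 6, D 9. C eliminated.
Round 2: A 15, B 11, D 15. B eliminated.
Round 3: A 20, D 21. D has a majority (≥21).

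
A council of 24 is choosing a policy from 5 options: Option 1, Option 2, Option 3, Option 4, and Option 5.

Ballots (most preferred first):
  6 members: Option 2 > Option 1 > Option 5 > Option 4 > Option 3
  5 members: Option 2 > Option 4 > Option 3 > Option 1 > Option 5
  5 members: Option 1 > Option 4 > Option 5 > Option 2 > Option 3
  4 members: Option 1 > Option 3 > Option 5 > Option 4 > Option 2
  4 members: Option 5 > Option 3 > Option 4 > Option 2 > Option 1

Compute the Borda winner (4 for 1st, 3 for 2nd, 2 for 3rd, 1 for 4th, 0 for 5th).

Option 1: 6×3 + 5×1 + 5×4 + 4×4 + 4×0 = 59
Option 2: 6×4 + 5×4 + 5×1 + 4×0 + 4×1 = 53
Option 3: 6×0 + 5×2 + 5×0 + 4×3 + 4×3 = 34
Option 4: 6×1 + 5×3 + 5×3 + 4×1 + 4×2 = 48
Option 5: 6×2 + 5×0 + 5×2 + 4×2 + 4×4 = 46

Option 1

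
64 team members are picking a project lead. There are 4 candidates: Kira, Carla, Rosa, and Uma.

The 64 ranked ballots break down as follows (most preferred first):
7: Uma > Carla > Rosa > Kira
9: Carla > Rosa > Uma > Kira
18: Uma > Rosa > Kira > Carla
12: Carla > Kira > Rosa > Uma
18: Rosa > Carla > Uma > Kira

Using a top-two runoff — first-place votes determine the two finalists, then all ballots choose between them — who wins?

Round 1 first-place votes: Kira 0, Carla 21, Rosa 18, Uma 25. Uma and Carla advance.
Runoff: Uma is ranked above Carla on 25 ballots, Carla above Uma on 39.

Carla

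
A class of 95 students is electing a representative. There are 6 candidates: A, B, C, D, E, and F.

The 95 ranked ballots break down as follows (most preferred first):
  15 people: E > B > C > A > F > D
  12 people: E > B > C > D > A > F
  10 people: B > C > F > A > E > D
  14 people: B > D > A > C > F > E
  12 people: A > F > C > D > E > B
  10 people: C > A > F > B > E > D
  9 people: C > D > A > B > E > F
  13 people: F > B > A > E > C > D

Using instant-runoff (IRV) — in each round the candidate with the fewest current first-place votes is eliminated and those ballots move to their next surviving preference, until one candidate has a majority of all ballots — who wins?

B

Round 1: A 12, B 24, C 19, D 0, E 27, F 13. D eliminated.
Round 2: A 12, B 24, C 19, E 27, F 13. A eliminated.
Round 3: B 24, C 19, E 27, F 25. C eliminated.
Round 4: B 33, E 27, F 35. E eliminated.
Round 5: B 60, F 35. B has a majority (≥48).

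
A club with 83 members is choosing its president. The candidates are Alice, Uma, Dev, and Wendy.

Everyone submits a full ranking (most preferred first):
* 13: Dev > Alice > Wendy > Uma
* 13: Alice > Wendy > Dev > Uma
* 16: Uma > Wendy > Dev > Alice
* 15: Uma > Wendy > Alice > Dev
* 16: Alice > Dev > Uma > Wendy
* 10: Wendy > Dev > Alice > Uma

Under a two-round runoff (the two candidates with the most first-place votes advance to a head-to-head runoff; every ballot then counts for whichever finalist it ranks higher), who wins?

Round 1 first-place votes: Alice 29, Uma 31, Dev 13, Wendy 10. Uma and Alice advance.
Runoff: Uma is ranked above Alice on 31 ballots, Alice above Uma on 52.

Alice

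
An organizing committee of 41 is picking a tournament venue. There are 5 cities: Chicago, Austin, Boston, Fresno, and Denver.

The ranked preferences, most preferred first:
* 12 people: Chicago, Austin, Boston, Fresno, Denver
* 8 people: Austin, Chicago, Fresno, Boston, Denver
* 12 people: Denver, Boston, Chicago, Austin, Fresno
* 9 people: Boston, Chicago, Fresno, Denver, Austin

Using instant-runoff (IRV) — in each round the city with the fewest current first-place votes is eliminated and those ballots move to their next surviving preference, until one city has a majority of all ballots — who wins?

Round 1: Chicago 12, Austin 8, Boston 9, Fresno 0, Denver 12. Fresno eliminated.
Round 2: Chicago 12, Austin 8, Boston 9, Denver 12. Austin eliminated.
Round 3: Chicago 20, Boston 9, Denver 12. Boston eliminated.
Round 4: Chicago 29, Denver 12. Chicago has a majority (≥21).

Chicago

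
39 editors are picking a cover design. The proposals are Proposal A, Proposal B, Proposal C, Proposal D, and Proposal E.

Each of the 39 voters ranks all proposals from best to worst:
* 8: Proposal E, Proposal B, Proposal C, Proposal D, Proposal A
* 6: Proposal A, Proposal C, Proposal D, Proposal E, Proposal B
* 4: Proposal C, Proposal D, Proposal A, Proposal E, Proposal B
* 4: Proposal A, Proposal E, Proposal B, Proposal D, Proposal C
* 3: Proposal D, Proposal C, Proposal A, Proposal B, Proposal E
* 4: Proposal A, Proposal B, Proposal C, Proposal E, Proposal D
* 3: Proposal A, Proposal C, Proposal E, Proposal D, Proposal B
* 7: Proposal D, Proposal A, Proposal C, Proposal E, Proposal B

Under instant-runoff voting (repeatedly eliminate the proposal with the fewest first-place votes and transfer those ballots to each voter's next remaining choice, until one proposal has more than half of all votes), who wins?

Round 1: Proposal A 17, Proposal B 0, Proposal C 4, Proposal D 10, Proposal E 8. Proposal B eliminated.
Round 2: Proposal A 17, Proposal C 4, Proposal D 10, Proposal E 8. Proposal C eliminated.
Round 3: Proposal A 17, Proposal D 14, Proposal E 8. Proposal E eliminated.
Round 4: Proposal A 17, Proposal D 22. Proposal D has a majority (≥20).

Proposal D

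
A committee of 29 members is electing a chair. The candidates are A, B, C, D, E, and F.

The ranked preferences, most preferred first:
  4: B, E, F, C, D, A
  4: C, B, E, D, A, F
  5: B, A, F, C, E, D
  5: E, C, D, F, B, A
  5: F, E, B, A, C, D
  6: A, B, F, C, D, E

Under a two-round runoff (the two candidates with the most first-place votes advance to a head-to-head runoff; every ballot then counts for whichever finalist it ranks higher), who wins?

Round 1 first-place votes: A 6, B 9, C 4, D 0, E 5, F 5. B and A advance.
Runoff: B is ranked above A on 23 ballots, A above B on 6.

B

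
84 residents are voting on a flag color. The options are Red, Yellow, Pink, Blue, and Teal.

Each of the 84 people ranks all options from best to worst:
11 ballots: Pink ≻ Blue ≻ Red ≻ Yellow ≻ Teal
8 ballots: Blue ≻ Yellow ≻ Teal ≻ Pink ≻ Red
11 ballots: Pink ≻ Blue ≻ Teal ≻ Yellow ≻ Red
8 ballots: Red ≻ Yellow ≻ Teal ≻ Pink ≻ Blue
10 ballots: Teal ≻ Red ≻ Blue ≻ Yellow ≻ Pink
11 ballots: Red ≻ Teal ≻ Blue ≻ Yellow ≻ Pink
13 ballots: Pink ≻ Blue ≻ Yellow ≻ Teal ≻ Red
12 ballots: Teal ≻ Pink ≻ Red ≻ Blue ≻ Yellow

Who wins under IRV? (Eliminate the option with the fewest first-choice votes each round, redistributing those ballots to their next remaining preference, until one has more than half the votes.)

Teal

Round 1: Red 19, Yellow 0, Pink 35, Blue 8, Teal 22. Yellow eliminated.
Round 2: Red 19, Pink 35, Blue 8, Teal 22. Blue eliminated.
Round 3: Red 19, Pink 35, Teal 30. Red eliminated.
Round 4: Pink 35, Teal 49. Teal has a majority (≥43).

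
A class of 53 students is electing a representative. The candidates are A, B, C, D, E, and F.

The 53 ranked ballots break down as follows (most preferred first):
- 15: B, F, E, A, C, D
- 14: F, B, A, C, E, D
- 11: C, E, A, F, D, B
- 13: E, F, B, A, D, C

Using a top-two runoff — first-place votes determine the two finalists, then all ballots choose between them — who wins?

F

Round 1 first-place votes: A 0, B 15, C 11, D 0, E 13, F 14. B and F advance.
Runoff: B is ranked above F on 15 ballots, F above B on 38.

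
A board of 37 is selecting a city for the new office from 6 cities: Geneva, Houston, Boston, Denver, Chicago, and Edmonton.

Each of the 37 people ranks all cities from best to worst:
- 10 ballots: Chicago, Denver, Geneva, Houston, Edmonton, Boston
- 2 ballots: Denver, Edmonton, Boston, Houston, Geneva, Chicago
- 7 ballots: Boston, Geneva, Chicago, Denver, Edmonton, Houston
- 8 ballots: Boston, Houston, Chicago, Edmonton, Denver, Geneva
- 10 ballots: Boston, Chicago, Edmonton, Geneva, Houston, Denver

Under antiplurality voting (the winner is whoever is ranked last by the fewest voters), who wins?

Last-place votes: Geneva 8, Houston 7, Boston 10, Denver 10, Chicago 2, Edmonton 0.

Edmonton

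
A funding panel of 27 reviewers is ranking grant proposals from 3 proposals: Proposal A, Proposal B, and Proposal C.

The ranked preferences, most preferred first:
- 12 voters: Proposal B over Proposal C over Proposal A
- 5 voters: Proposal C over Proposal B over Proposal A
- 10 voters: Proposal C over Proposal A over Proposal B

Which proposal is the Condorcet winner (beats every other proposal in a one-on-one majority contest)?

Proposal C

Proposal C vs Proposal A: 27–0
Proposal C vs Proposal B: 15–12
Proposal C beats every other proposal.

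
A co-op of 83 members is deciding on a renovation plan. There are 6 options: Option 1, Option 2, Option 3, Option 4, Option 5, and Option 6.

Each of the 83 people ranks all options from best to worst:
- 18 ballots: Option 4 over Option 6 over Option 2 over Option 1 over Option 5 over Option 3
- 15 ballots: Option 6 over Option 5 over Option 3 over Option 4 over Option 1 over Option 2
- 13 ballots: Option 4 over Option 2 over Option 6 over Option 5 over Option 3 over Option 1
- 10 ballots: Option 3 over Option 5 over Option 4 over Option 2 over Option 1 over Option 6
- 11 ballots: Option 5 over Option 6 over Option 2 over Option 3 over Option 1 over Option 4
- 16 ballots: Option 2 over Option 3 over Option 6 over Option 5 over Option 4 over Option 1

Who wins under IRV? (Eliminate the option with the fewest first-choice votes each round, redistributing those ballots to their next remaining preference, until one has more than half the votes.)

Round 1: Option 1 0, Option 2 16, Option 3 10, Option 4 31, Option 5 11, Option 6 15. Option 1 eliminated.
Round 2: Option 2 16, Option 3 10, Option 4 31, Option 5 11, Option 6 15. Option 3 eliminated.
Round 3: Option 2 16, Option 4 31, Option 5 21, Option 6 15. Option 6 eliminated.
Round 4: Option 2 16, Option 4 31, Option 5 36. Option 2 eliminated.
Round 5: Option 4 31, Option 5 52. Option 5 has a majority (≥42).

Option 5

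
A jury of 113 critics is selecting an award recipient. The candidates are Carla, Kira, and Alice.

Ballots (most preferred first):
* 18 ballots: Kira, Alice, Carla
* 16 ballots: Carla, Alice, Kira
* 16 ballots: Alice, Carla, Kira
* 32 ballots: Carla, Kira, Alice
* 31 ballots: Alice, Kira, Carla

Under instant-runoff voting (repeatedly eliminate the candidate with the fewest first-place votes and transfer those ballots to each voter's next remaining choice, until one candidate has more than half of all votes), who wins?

Alice

Round 1: Carla 48, Kira 18, Alice 47. Kira eliminated.
Round 2: Carla 48, Alice 65. Alice has a majority (≥57).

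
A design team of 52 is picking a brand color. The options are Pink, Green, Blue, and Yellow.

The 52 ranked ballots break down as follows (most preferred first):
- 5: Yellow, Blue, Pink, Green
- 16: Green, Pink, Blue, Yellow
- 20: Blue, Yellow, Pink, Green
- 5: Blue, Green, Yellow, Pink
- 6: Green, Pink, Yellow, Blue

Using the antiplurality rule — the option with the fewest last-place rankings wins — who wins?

Last-place votes: Pink 5, Green 25, Blue 6, Yellow 16.

Pink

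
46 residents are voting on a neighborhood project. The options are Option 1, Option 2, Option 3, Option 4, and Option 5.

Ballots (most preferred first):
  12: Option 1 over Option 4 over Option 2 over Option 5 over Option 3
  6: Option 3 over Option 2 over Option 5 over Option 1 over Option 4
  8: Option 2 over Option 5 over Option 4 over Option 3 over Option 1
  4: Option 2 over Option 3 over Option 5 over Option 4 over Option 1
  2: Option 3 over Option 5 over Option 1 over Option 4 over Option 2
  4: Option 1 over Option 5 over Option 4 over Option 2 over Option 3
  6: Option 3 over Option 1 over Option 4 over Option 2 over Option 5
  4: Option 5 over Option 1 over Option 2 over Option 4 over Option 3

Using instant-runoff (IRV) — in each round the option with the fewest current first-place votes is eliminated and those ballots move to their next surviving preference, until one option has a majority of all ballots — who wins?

Option 3

Round 1: Option 1 16, Option 2 12, Option 3 14, Option 4 0, Option 5 4. Option 4 eliminated.
Round 2: Option 1 16, Option 2 12, Option 3 14, Option 5 4. Option 5 eliminated.
Round 3: Option 1 20, Option 2 12, Option 3 14. Option 2 eliminated.
Round 4: Option 1 20, Option 3 26. Option 3 has a majority (≥24).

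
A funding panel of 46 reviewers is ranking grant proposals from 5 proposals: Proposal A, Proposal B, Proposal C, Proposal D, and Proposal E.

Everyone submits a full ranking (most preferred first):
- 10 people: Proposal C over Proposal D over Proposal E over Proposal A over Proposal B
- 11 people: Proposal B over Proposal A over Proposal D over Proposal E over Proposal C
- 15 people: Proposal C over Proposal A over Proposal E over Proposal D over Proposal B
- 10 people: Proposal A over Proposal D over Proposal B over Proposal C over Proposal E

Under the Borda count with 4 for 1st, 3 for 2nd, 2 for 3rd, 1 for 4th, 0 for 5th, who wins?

Proposal A: 10×1 + 11×3 + 15×3 + 10×4 = 128
Proposal B: 10×0 + 11×4 + 15×0 + 10×2 = 64
Proposal C: 10×4 + 11×0 + 15×4 + 10×1 = 110
Proposal D: 10×3 + 11×2 + 15×1 + 10×3 = 97
Proposal E: 10×2 + 11×1 + 15×2 + 10×0 = 61

Proposal A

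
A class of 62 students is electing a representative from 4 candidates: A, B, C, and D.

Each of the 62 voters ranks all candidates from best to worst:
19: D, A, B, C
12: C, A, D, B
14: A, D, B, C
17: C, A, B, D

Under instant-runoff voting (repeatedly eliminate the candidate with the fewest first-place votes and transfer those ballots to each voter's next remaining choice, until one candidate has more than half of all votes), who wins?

Round 1: A 14, B 0, C 29, D 19. B eliminated.
Round 2: A 14, C 29, D 19. A eliminated.
Round 3: C 29, D 33. D has a majority (≥32).

D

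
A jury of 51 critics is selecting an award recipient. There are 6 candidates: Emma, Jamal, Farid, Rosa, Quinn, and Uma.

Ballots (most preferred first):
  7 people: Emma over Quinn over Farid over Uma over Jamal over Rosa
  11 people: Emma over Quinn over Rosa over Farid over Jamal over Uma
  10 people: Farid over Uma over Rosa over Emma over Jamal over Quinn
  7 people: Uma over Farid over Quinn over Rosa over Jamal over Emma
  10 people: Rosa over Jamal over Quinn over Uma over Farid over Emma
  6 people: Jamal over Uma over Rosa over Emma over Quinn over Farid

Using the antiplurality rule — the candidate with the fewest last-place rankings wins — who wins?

Last-place votes: Emma 17, Jamal 0, Farid 6, Rosa 7, Quinn 10, Uma 11.

Jamal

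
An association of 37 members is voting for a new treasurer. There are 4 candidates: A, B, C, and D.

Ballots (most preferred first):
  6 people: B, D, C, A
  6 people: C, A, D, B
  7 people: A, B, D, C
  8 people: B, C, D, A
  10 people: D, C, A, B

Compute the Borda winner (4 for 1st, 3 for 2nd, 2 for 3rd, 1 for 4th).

D

A: 6×1 + 6×3 + 7×4 + 8×1 + 10×2 = 80
B: 6×4 + 6×1 + 7×3 + 8×4 + 10×1 = 93
C: 6×2 + 6×4 + 7×1 + 8×3 + 10×3 = 97
D: 6×3 + 6×2 + 7×2 + 8×2 + 10×4 = 100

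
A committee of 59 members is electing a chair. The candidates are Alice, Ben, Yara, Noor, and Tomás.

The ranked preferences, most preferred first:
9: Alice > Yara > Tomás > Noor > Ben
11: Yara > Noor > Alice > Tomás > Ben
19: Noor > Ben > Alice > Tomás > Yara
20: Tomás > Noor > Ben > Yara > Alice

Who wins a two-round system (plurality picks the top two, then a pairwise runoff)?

Noor

Round 1 first-place votes: Alice 9, Ben 0, Yara 11, Noor 19, Tomás 20. Tomás and Noor advance.
Runoff: Tomás is ranked above Noor on 29 ballots, Noor above Tomás on 30.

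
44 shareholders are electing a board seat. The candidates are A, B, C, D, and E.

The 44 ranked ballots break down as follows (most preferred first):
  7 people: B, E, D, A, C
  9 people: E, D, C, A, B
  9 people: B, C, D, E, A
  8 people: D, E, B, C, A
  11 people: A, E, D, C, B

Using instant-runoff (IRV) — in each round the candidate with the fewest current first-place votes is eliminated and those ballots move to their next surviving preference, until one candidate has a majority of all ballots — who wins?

E

Round 1: A 11, B 16, C 0, D 8, E 9. C eliminated.
Round 2: A 11, B 16, D 8, E 9. D eliminated.
Round 3: A 11, B 16, E 17. A eliminated.
Round 4: B 16, E 28. E has a majority (≥23).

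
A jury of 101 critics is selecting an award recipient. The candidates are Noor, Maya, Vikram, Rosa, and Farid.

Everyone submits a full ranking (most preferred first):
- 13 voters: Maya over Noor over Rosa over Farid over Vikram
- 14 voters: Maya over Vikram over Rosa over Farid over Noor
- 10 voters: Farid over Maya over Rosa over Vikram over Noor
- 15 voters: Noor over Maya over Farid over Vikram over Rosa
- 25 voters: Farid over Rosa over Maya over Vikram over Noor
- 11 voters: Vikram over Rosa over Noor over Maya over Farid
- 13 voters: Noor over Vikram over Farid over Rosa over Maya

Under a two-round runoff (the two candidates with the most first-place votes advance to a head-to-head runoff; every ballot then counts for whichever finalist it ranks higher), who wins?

Round 1 first-place votes: Noor 28, Maya 27, Vikram 11, Rosa 0, Farid 35. Farid and Noor advance.
Runoff: Farid is ranked above Noor on 49 ballots, Noor above Farid on 52.

Noor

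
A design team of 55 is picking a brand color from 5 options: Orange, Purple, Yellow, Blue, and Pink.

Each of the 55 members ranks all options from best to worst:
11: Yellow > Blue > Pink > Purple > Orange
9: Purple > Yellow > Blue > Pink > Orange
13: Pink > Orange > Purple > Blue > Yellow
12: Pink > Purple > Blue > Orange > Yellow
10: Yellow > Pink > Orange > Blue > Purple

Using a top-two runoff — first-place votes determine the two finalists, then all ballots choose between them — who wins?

Round 1 first-place votes: Orange 0, Purple 9, Yellow 21, Blue 0, Pink 25. Pink and Yellow advance.
Runoff: Pink is ranked above Yellow on 25 ballots, Yellow above Pink on 30.

Yellow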